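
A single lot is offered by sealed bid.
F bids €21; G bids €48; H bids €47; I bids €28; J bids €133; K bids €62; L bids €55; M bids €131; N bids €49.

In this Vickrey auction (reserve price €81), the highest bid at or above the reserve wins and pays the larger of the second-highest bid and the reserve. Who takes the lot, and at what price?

Rule: the highest bid at or above the reserve wins and pays the larger of the second-highest bid and the reserve.
Bids in order: 133 (J) > 131 (M) > 62 (K) > 55 (L) > 49 (N) > 48 (G) > …
Highest eligible bid: J at €133.
max(second-highest €131, reserve €81) = €131; the reserve does not bind.

J pays €131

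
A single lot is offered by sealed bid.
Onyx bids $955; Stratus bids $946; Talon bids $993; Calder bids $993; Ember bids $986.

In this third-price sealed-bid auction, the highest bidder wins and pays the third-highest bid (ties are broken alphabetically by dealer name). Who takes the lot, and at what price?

Bids in order: 993 (Calder) > 993 (Talon) > 986 (Ember) > 955 (Onyx) > 946 (Stratus)
Tie at $993 → Calder wins by tie-break.
Calder is highest; pays the third-highest bid, $986.

Calder pays $986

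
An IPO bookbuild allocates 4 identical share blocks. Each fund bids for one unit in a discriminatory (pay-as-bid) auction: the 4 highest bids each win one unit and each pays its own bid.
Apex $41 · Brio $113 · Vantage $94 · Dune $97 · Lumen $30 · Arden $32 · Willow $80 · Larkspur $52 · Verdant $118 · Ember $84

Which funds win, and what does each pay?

Ordering the bids: 118 (Verdant), 113 (Brio), 97 (Dune), 94 (Vantage), 84 (Ember), 80 (Willow), …
Winners (4 units): Verdant, Brio, Dune, Vantage.
Each winner pays its own bid: Verdant $118, Brio $113, Dune $97, Vantage $94.

Verdant $118, Brio $113, Dune $97, Vantage $94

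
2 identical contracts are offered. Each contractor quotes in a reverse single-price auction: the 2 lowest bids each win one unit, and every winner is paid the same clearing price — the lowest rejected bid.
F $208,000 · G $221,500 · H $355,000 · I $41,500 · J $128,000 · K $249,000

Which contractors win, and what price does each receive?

I, J; each is paid $208,000

Sorting: 41,500 (I), 128,000 (J), 208,000 (F), 221,500 (G), …
Winners (2 units): I, J.
Clearing price = lowest rejected bid = $208,000.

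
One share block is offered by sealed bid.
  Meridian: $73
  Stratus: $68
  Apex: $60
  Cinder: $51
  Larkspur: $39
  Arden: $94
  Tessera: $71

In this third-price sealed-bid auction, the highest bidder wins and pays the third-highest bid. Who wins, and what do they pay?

Rule: the highest bidder wins and pays the third-highest bid.
Bids ranked: 94 (Arden) > 73 (Meridian) > 71 (Tessera) > 68 (Stratus) > 60 (Apex) > 51 (Cinder) > …
Arden is highest; pays the third-highest bid, $71.

Arden pays $71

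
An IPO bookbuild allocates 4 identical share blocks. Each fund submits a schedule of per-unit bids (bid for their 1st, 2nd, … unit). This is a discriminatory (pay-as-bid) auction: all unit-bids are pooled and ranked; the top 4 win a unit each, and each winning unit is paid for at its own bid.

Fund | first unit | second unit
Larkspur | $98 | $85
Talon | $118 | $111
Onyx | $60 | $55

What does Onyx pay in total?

Onyx pays $0

All unit-bids, highest first — top 4: 118 (Talon-1), 111 (Talon-2), 98 (Larkspur-1), 85 (Larkspur-2)
Next rejected bid: $60 (not a price — pay-as-bid).
Onyx wins no units.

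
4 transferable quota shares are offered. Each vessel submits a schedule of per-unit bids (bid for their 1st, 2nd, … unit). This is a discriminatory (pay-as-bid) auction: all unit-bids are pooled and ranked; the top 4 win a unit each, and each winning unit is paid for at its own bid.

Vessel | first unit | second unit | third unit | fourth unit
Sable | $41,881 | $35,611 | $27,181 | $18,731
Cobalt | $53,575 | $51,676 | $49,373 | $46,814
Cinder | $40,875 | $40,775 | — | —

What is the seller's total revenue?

Total revenue: $201,438

All unit-bids, highest first — top 4: 53,575 (Cobalt-1), 51,676 (Cobalt-2), 49,373 (Cobalt-3), 46,814 (Cobalt-4)
Next rejected bid: $41,881 (not a price — pay-as-bid).
Each winning unit pays its own bid.
Revenue = 53,575 + 51,676 + 49,373 + 46,814 = $201,438.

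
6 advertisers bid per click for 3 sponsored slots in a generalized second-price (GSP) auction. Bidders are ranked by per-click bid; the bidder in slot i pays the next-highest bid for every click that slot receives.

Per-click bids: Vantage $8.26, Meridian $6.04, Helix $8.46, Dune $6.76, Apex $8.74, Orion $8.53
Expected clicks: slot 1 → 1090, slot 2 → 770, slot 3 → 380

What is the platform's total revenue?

Sorting advertisers: $8.74 (Apex) > $8.53 (Orion) > $8.46 (Helix) > $8.26 (Vantage) > …
Slot 1: Apex pays $8.53 × 1090 = $9297.70
Slot 2: Orion pays $8.46 × 770 = $6514.20
Slot 3: Helix pays $8.26 × 380 = $3138.80
Total = $18950.70

Total revenue: $18950.70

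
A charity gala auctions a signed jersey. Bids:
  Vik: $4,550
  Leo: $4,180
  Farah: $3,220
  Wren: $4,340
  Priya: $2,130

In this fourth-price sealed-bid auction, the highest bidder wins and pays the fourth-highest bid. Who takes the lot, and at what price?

Vik pays $3,220

Rule: the highest bidder wins and pays the fourth-highest bid.
Sorting bids: 4,550 (Vik) > 4,340 (Wren) > 4,180 (Leo) > 3,220 (Farah) > 2,130 (Priya)
Vik is highest; pays the fourth-highest bid, $3,220.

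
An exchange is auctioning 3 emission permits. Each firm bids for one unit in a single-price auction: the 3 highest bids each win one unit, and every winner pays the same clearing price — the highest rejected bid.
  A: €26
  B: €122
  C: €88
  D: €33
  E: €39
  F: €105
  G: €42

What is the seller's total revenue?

Sorting: 122 (B), 105 (F), 88 (C), 42 (G), 39 (E), …
Top 3: B, F, C.
First losing bid is G's €42, which sets the uniform price.
Total revenue = 3 × €42 = €126.

Total revenue: €126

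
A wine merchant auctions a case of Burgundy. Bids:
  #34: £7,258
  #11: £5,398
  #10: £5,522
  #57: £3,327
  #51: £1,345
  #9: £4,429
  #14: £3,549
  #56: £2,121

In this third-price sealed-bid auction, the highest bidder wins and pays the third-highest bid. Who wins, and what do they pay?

Bids ranked: 7,258 (#34) > 5,522 (#10) > 5,398 (#11) > 4,429 (#9) > 3,549 (#14) > 3,327 (#57) > …
#34 is highest; pays the third-highest bid, £5,398.

#34 pays £5,398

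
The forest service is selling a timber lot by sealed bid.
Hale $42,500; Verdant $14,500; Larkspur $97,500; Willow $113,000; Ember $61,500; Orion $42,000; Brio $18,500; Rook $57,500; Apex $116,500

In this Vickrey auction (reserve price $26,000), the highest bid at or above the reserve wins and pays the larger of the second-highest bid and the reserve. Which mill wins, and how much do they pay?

Apex pays $113,000

Sorting bids: 116,500 (Apex) > 113,000 (Willow) > 97,500 (Larkspur) > 61,500 (Ember) > 57,500 (Rook) > 42,500 (Hale) > …
Apex has the top bid at or above the reserve ($116,500).
Second-highest bid $113,000 exceeds the reserve $26,000 → payment $113,000.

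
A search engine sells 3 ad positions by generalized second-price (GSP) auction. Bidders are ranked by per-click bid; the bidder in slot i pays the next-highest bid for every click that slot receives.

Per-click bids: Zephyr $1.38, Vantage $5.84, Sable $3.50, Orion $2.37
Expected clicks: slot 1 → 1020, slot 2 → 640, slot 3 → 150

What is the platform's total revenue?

Per-click bids in order: $5.84 (Vantage) > $3.50 (Sable) > $2.37 (Orion) > $1.38 (Zephyr)
Slot 1: Vantage pays $3.50 × 1020 = $3570.00
Slot 2: Sable pays $2.37 × 640 = $1516.80
Slot 3: Orion pays $1.38 × 150 = $207.00
Total = $5293.80

Total revenue: $5293.80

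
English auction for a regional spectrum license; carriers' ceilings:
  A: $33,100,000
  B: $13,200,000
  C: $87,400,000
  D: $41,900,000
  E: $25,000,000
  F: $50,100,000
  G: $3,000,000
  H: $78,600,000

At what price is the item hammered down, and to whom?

Sorting limits: 87,400,000 (C) > 78,600,000 (H) > 50,100,000 (F) > 41,900,000 (D) > 33,100,000 (A) > 25,000,000 (E) > …
Bidding ends when H exits at $78,600,000; C takes it.

C wins at $78,600,000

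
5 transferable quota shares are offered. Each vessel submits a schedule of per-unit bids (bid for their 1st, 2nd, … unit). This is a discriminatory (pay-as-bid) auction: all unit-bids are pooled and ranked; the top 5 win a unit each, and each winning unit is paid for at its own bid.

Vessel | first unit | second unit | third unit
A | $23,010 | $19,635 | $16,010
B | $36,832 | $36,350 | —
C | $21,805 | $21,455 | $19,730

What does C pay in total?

All unit-bids, highest first — top 5: 36,832 (B-1), 36,350 (B-2), 23,010 (A-1), 21,805 (C-1), 21,455 (C-2)
Next rejected bid: $19,730 (not a price — pay-as-bid).
C's winning unit-bids: 21,805 + 21,455 = $43,260.

C pays $43,260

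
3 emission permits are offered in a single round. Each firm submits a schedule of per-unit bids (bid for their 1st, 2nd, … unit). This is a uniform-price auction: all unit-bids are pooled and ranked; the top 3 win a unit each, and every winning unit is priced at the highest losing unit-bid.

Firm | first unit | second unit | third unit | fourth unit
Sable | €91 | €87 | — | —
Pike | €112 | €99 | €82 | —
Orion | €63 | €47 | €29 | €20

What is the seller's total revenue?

Total revenue: €261

Pooled unit-bids ranked (top 3): 112 (Pike-1), 99 (Pike-2), 91 (Sable-1)
First bid not allocated: €87.
Allocation: Pike 2, Sable 1. Every unit priced at €87.
Revenue = 3 × 87 = €261.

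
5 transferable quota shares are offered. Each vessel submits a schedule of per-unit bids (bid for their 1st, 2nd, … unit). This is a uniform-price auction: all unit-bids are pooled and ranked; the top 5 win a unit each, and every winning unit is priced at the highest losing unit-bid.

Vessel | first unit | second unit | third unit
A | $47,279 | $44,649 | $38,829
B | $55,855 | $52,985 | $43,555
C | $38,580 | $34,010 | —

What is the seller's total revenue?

Total revenue: $194,145

Pooled unit-bids ranked (top 5): 55,855 (B-1), 52,985 (B-2), 47,279 (A-1), 44,649 (A-2), 43,555 (B-3)
The (k+1)-th unit-bid is $38,829.
Allocation: A 2, B 3. Every unit priced at $38,829.
Revenue = 5 × 38,829 = $194,145.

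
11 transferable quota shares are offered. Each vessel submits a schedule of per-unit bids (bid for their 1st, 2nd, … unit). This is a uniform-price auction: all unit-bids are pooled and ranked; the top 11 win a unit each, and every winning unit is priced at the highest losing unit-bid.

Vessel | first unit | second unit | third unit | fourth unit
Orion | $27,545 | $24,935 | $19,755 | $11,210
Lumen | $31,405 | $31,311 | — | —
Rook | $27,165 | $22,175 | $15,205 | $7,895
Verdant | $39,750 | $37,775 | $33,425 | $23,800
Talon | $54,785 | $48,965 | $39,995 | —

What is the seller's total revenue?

All unit-bids, highest first — top 11: 54,785 (Talon-1), 48,965 (Talon-2), 39,995 (Talon-3), 39,750 (Verdant-1), 37,775 (Verdant-2), 33,425 (Verdant-3), 31,405 (Lumen-1), 31,311 (Lumen-2), 27,545 (Orion-1), 27,165 (Rook-1), 24,935 (Orion-2)
Highest rejected unit-bid = $23,800.
Allocation: Lumen 2, Orion 2, Rook 1, Talon 3, Verdant 3. Every unit priced at $23,800.
Revenue = 11 × 23,800 = $261,800.

Total revenue: $261,800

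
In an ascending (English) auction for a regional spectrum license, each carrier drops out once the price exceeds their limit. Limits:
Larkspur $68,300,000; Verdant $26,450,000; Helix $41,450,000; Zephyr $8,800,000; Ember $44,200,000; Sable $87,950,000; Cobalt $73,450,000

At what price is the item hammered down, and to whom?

Sable wins at $73,450,000

Sorting limits: 87,950,000 (Sable) > 73,450,000 (Cobalt) > 68,300,000 (Larkspur) > 44,200,000 (Ember) > 41,450,000 (Helix) > 26,450,000 (Verdant) > …
Cobalt is the last rival to drop out, at $73,450,000; Sable remains and wins at that price.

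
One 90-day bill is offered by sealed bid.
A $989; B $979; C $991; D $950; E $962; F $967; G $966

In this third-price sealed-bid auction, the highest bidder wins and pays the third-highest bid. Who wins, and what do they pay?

C pays $979

Sorting bids: 991 (C) > 989 (A) > 979 (B) > 967 (F) > 966 (G) > 962 (E) > …
C is highest; pays the third-highest bid, $979.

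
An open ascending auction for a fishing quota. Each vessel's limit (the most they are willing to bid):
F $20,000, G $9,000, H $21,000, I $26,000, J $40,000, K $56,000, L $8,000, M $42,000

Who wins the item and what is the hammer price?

K wins at $42,000

Limits in order: 56,000 (K) > 42,000 (M) > 40,000 (J) > 26,000 (I) > 21,000 (H) > 20,000 (F) > …
M is the last rival to drop out, at $42,000; K remains and wins at that price.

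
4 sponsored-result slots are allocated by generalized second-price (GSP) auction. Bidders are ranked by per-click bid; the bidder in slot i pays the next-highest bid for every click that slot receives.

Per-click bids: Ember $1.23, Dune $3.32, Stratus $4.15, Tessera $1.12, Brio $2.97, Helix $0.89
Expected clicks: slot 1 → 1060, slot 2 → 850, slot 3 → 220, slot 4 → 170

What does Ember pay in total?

Ember pays $190.40

Per-click bids in order: $4.15 (Stratus) > $3.32 (Dune) > $2.97 (Brio) > $1.23 (Ember) > $1.12 (Tessera) > …
Ember holds slot 4 → pays next bid $1.12 × 170 clicks = $190.40.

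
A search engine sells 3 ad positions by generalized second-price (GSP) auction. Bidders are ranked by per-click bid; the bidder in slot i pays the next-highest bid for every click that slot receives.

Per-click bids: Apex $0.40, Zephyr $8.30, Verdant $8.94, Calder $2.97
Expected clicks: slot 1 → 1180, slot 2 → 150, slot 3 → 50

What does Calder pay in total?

Ranked by bid: $8.94 (Verdant) > $8.30 (Zephyr) > $2.97 (Calder) > $0.40 (Apex)
Calder holds slot 3 → pays next bid $0.40 × 50 clicks = $20.00.

Calder pays $20.00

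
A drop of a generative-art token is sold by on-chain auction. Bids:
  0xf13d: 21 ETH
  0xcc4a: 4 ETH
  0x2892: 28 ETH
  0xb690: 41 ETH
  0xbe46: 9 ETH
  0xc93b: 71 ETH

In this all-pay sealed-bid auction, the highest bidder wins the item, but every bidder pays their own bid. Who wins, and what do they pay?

0xc93b pays 71 ETH

Rule: the highest bidder wins the item, but every bidder pays their own bid.
Bids ranked: 71 (0xc93b) > 41 (0xb690) > 28 (0x2892) > 21 (0xf13d) > 9 (0xbe46) > 4 (0xcc4a)
0xc93b wins with the top bid; all bids are sunk regardless.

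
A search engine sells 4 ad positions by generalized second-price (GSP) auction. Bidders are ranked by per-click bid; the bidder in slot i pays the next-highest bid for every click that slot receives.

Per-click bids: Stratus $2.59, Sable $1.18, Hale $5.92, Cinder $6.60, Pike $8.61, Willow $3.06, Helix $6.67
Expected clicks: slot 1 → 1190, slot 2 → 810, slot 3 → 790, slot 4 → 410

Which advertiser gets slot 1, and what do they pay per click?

Pike; $6.67 per click

Sorting advertisers: $8.61 (Pike) > $6.67 (Helix) > $6.60 (Cinder) > $5.92 (Hale) > $3.06 (Willow) > …
Slot 1 goes to the first-ranked bidder, Pike, who pays the next bid down: $6.67/click.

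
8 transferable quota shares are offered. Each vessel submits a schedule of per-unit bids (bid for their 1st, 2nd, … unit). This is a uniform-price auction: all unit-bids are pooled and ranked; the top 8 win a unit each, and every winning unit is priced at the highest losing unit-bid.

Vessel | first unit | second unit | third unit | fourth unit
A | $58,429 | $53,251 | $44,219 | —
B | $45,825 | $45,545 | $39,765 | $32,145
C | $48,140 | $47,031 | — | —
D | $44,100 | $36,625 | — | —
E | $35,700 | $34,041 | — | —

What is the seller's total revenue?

All unit-bids, highest first — top 8: 58,429 (A-1), 53,251 (A-2), 48,140 (C-1), 47,031 (C-2), 45,825 (B-1), 45,545 (B-2), 44,219 (A-3), 44,100 (D-1)
First bid not allocated: $39,765.
Allocation: A 3, B 2, C 2, D 1. Every unit priced at $39,765.
Revenue = 8 × 39,765 = $318,120.

Total revenue: $318,120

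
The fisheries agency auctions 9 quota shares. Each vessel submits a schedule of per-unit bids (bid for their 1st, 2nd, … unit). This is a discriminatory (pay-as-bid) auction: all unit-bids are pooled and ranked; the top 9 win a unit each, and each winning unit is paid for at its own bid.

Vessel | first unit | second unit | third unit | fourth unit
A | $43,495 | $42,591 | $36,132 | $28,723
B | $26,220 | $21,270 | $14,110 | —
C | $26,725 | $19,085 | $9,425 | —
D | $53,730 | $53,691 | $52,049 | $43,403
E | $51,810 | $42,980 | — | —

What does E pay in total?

Pooled unit-bids ranked (top 9): 53,730 (D-1), 53,691 (D-2), 52,049 (D-3), 51,810 (E-1), 43,495 (A-1), 43,403 (D-4), 42,980 (E-2), 42,591 (A-2), 36,132 (A-3)
Next rejected bid: $28,723 (not a price — pay-as-bid).
E's winning unit-bids: 51,810 + 42,980 = $94,790.

E pays $94,790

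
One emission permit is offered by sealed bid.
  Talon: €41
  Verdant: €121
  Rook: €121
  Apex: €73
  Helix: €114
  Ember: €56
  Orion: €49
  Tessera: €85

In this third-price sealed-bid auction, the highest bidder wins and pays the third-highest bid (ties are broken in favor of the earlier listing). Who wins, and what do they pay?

Third-price sealed-bid auction: the highest bidder wins and pays the third-highest bid.
Bids in order: 121 (Verdant) > 121 (Rook) > 114 (Helix) > 85 (Tessera) > 73 (Apex) > 56 (Ember) > …
Tie at €121 → Verdant wins by tie-break.
Verdant wins; payment is bid #3 in the ranking = €114.

Verdant pays €114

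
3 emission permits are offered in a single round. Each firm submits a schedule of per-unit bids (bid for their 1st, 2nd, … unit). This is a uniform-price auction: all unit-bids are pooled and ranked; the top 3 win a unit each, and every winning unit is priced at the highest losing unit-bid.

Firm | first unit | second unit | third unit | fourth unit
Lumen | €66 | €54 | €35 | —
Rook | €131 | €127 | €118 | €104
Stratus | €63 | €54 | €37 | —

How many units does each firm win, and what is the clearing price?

Rook 3; clearing price €104

Merging the schedules and taking the best 3: 131 (Rook-1), 127 (Rook-2), 118 (Rook-3)
The (k+1)-th unit-bid is €104.
Allocation: Rook 3.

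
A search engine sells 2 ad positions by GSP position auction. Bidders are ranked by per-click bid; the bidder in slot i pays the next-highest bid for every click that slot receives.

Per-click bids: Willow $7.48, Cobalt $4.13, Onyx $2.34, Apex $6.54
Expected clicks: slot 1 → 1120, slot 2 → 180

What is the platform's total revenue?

Total revenue: $8068.20

Per-click bids in order: $7.48 (Willow) > $6.54 (Apex) > $4.13 (Cobalt) > …
Slot 1: Willow pays $6.54 × 1120 = $7324.80
Slot 2: Apex pays $4.13 × 180 = $743.40
Total = $8068.20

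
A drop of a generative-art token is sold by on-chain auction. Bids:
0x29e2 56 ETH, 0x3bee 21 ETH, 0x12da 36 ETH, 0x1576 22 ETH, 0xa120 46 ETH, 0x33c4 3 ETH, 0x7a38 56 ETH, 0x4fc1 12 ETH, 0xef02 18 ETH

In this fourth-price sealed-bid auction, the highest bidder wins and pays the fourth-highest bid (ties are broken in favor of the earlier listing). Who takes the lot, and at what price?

0x29e2 pays 36 ETH

Bids ranked: 56 (0x29e2) > 56 (0x7a38) > 46 (0xa120) > 36 (0x12da) > 22 (0x1576) > 21 (0x3bee) > …
0x29e2 and 0x7a38 tie at 56 ETH; tie-break gives it to 0x29e2.
0x29e2 is highest; pays the fourth-highest bid, 36 ETH.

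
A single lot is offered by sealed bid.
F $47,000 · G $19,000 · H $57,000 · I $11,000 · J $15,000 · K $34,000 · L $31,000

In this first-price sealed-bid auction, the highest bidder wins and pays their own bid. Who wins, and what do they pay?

H pays $57,000

Bids ranked: 57,000 (H) > 47,000 (F) > 34,000 (K) > 31,000 (L) > 19,000 (G) > 15,000 (J) > …
First-price: H pays what they bid, $57,000.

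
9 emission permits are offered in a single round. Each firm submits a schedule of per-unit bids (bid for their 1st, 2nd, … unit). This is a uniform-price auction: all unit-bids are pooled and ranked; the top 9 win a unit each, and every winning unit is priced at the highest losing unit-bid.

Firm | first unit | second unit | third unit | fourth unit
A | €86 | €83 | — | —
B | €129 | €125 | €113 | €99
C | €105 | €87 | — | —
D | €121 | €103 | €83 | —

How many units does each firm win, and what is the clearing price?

Pooled unit-bids ranked (top 9): 129 (B-1), 125 (B-2), 121 (D-1), 113 (B-3), 105 (C-1), 103 (D-2), 99 (B-4), 87 (C-2), 86 (A-1)
Highest rejected unit-bid = €83.
Allocation: A 1, B 4, C 2, D 2.

A 1, B 4, C 2, D 2; clearing price €83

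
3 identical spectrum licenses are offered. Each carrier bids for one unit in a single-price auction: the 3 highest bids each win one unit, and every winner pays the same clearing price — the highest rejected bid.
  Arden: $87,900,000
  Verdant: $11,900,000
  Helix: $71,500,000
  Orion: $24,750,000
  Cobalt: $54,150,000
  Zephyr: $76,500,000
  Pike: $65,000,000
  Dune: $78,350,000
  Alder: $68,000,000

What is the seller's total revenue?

Sorting: 87,900,000 (Arden), 78,350,000 (Dune), 76,500,000 (Zephyr), 71,500,000 (Helix), 68,000,000 (Alder), …
The 3 highest are Arden, Dune, Zephyr.
First losing bid is Helix's $71,500,000, which sets the uniform price.
Total revenue = 3 × $71,500,000 = $214,500,000.

Total revenue: $214,500,000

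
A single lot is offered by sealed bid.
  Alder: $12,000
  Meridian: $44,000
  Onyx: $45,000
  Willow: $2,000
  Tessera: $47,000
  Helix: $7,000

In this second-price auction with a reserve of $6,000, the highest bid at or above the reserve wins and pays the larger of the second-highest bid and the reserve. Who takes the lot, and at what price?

Second-price auction with a reserve of $6,000: the highest bid at or above the reserve wins and pays the larger of the second-highest bid and the reserve.
Sorting bids: 47,000 (Tessera) > 45,000 (Onyx) > 44,000 (Meridian) > 12,000 (Alder) > 7,000 (Helix) > 2,000 (Willow)
Tessera has the top bid at or above the reserve ($47,000).
Second-highest bid $45,000 exceeds the reserve $6,000 → payment $45,000.

Tessera pays $45,000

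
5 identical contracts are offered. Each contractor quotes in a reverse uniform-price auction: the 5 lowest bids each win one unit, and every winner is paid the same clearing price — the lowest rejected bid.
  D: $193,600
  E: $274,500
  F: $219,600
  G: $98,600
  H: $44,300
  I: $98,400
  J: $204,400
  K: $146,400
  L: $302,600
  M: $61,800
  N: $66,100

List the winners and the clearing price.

Sorting: 44,300 (H), 61,800 (M), 66,100 (N), 98,400 (I), 98,600 (G), 146,400 (K), 193,600 (D), …
Lowest 5: H, M, N, I, G.
First losing bid is K's $146,400, which sets the uniform price.

H, M, N, I, G; each is paid $146,400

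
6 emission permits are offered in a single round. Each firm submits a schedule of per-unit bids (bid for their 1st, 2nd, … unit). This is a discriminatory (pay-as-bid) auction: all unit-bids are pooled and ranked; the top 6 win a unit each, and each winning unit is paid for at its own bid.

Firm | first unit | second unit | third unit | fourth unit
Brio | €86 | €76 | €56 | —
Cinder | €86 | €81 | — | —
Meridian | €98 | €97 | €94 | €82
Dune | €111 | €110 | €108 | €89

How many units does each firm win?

Dune 3, Meridian 3

Pooled unit-bids ranked (top 6): 111 (Dune-1), 110 (Dune-2), 108 (Dune-3), 98 (Meridian-1), 97 (Meridian-2), 94 (Meridian-3)
Next rejected bid: €89 (not a price — pay-as-bid).
Allocation: Dune 3, Meridian 3.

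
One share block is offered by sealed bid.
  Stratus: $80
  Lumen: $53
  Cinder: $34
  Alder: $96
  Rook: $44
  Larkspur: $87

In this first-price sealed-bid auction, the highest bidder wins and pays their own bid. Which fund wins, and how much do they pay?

Alder pays $96

First-price sealed-bid auction: the highest bidder wins and pays their own bid.
Bids ranked: 96 (Alder) > 87 (Larkspur) > 80 (Stratus) > 53 (Lumen) > 44 (Rook) > 34 (Cinder)
First-price: Alder pays what they bid, $96.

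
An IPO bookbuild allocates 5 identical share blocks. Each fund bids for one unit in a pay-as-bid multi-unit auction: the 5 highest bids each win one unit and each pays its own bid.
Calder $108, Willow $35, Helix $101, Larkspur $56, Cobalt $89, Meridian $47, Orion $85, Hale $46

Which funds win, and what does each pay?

Calder $108, Helix $101, Cobalt $89, Orion $85, Larkspur $56

Ordering the bids: 108 (Calder), 101 (Helix), 89 (Cobalt), 85 (Orion), 56 (Larkspur), 47 (Meridian), 46 (Hale), …
Top 5: Calder, Helix, Cobalt, Orion, Larkspur.
Each winner pays its own bid: Calder $108, Helix $101, Cobalt $89, Orion $85, Larkspur $56.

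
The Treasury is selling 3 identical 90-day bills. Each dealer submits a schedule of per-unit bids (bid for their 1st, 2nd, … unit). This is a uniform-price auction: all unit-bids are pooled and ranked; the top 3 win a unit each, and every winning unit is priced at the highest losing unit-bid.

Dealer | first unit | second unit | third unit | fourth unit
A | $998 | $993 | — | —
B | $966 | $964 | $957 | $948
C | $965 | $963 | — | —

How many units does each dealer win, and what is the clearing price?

All unit-bids, highest first — top 3: 998 (A-1), 993 (A-2), 966 (B-1)
The (k+1)-th unit-bid is $965.
Allocation: A 2, B 1.

A 2, B 1; clearing price $965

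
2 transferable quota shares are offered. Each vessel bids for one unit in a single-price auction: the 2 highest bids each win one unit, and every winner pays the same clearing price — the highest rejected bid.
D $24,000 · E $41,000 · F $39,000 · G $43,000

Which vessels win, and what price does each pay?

G, E; each pays $39,000

Sorting: 43,000 (G), 41,000 (E), 39,000 (F), 24,000 (D)
The 2 highest are G, E.
Highest unsuccessful bid: $39,000 → clearing price.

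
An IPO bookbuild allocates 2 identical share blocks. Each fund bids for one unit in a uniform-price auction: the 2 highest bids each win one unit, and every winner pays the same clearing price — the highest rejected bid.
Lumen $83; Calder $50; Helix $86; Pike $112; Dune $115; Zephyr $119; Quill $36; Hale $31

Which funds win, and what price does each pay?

Zephyr, Dune; each pays $112

Bids ranked high→low: 119 (Zephyr), 115 (Dune), 112 (Pike), 86 (Helix), …
The 2 highest are Zephyr, Dune.
Clearing price = highest rejected bid = $112.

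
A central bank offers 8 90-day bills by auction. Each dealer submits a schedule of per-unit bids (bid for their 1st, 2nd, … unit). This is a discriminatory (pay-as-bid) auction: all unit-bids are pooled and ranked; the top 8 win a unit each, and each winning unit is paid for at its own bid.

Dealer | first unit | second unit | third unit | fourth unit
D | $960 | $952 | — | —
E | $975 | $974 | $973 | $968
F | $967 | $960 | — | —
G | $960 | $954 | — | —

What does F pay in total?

Pooled unit-bids ranked (top 8): 975 (E-1), 974 (E-2), 973 (E-3), 968 (E-4), 967 (F-1), 960 (D-1), 960 (F-2), 960 (G-1)
Next rejected bid: $954 (not a price — pay-as-bid).
F's winning unit-bids: 967 + 960 = $1,927.

F pays $1,927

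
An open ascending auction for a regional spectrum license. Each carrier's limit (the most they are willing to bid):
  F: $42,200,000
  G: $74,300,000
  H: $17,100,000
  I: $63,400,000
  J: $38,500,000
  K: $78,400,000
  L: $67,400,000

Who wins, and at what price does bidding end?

Open ascending-bid auction: the price rises until one bidder remains; the winner pays the price at which the last rival dropped out.
Sorting limits: 78,400,000 (K) > 74,300,000 (G) > 67,400,000 (L) > 63,400,000 (I) > 42,200,000 (F) > 38,500,000 (J) > …
Bidding ends when G exits at $74,300,000; K takes it.

K wins at $74,300,000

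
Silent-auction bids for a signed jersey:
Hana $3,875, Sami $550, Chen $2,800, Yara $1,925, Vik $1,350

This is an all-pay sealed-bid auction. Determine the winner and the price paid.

All-pay sealed-bid auction: the highest bidder wins the item, but every bidder pays their own bid.
Bids ranked: 3,875 (Hana) > 2,800 (Chen) > 1,925 (Yara) > 1,350 (Vik) > 550 (Sami)
Hana is highest and takes the item; every bidder forfeits their bid.

Hana pays $3,875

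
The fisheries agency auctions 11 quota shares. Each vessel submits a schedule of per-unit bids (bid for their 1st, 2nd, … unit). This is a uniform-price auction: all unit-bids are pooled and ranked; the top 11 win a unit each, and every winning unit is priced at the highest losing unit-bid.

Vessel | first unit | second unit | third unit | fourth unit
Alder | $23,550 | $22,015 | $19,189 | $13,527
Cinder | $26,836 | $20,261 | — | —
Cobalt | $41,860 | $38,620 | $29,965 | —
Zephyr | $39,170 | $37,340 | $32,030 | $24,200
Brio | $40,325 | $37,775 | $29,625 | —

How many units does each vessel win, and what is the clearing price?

Brio 3, Cinder 1, Cobalt 3, Zephyr 4; clearing price $23,550

Merging the schedules and taking the best 11: 41,860 (Cobalt-1), 40,325 (Brio-1), 39,170 (Zephyr-1), 38,620 (Cobalt-2), 37,775 (Brio-2), 37,340 (Zephyr-2), 32,030 (Zephyr-3), 29,965 (Cobalt-3), 29,625 (Brio-3), 26,836 (Cinder-1), 24,200 (Zephyr-4)
The (k+1)-th unit-bid is $23,550.
Allocation: Brio 3, Cinder 1, Cobalt 3, Zephyr 4.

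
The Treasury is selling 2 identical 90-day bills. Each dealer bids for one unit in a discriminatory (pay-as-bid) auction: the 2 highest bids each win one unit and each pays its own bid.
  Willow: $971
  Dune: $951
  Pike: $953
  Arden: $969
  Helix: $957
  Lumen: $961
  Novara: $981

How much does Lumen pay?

Bids ranked high→low: 981 (Novara), 971 (Willow), 969 (Arden), 961 (Lumen), …
Winners (2 units): Novara, Willow.
Lumen does not win → $0.

Lumen pays $0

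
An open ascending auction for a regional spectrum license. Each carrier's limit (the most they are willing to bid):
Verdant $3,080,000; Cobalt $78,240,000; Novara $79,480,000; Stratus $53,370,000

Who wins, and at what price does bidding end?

Novara wins at $78,240,000

Ascending (English) auction: the price rises until one bidder remains; the winner pays the price at which the last rival dropped out.
Limits in order: 79,480,000 (Novara) > 78,240,000 (Cobalt) > 53,370,000 (Stratus) > 3,080,000 (Verdant)
Once the price passes $78,240,000, only Novara is left; the hammer falls at Cobalt's limit of $78,240,000.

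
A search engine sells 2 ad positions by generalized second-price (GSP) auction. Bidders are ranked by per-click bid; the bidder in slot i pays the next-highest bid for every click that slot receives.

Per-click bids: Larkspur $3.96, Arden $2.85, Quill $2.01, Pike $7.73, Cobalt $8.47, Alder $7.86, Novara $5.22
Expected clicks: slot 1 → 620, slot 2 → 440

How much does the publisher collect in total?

Total revenue: $8274.40

Sorting advertisers: $8.47 (Cobalt) > $7.86 (Alder) > $7.73 (Pike) > …
Slot 1: Cobalt pays $7.86 × 620 = $4873.20
Slot 2: Alder pays $7.73 × 440 = $3401.20
Total = $8274.40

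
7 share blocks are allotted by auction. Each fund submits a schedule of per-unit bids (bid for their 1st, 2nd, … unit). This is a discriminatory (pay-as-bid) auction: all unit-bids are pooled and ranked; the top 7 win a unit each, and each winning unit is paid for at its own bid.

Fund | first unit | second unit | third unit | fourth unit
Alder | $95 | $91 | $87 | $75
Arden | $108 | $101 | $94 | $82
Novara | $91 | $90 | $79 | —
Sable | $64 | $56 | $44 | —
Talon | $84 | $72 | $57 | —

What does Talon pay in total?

Talon pays $0

All unit-bids, highest first — top 7: 108 (Arden-1), 101 (Arden-2), 95 (Alder-1), 94 (Arden-3), 91 (Alder-2), 91 (Novara-1), 90 (Novara-2)
Next rejected bid: $87 (not a price — pay-as-bid).
Talon wins no units.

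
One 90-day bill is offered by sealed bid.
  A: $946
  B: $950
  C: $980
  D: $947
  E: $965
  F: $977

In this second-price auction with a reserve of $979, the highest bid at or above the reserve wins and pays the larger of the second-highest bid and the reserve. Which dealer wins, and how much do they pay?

C pays $979

Sorting bids: 980 (C) > 977 (F) > 965 (E) > 950 (B) > 947 (D) > 946 (A)
C has the top bid at or above the reserve ($980).
Second-highest bid $977 is below the reserve $979, so the reserve binds → payment $979.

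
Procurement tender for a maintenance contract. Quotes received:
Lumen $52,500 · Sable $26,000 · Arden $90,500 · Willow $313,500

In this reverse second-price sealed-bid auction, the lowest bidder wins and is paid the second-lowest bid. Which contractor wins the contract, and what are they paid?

Reverse second-price sealed-bid auction: the lowest bidder wins and is paid the second-lowest bid.
Bids ranked: 26,000 (Sable) < 52,500 (Lumen) < 90,500 (Arden) < 313,500 (Willow)
Sable is lowest; is paid the second-lowest bid, $52,500.

Sable is paid $52,500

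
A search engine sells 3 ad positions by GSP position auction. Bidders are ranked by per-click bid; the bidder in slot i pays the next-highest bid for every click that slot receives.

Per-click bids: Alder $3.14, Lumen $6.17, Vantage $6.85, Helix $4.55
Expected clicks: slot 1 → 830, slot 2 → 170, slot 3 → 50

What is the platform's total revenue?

Total revenue: $6051.60

Ranked by bid: $6.85 (Vantage) > $6.17 (Lumen) > $4.55 (Helix) > $3.14 (Alder)
Slot 1: Vantage pays $6.17 × 830 = $5121.10
Slot 2: Lumen pays $4.55 × 170 = $773.50
Slot 3: Helix pays $3.14 × 50 = $157.00
Total = $6051.60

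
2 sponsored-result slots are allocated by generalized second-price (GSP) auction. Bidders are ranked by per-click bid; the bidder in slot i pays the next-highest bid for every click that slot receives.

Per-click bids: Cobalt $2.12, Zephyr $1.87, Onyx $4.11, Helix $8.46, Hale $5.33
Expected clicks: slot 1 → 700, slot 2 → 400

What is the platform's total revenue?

Ranked by bid: $8.46 (Helix) > $5.33 (Hale) > $4.11 (Onyx) > …
Slot 1: Helix pays $5.33 × 700 = $3731.00
Slot 2: Hale pays $4.11 × 400 = $1644.00
Total = $5375.00

Total revenue: $5375.00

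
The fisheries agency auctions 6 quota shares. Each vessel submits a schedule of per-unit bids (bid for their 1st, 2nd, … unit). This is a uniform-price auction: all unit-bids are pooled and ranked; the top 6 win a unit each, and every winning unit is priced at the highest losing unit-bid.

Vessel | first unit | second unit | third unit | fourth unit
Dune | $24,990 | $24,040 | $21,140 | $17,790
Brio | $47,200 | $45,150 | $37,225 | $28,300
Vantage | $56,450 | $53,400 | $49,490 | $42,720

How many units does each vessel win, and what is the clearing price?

All unit-bids, highest first — top 6: 56,450 (Vantage-1), 53,400 (Vantage-2), 49,490 (Vantage-3), 47,200 (Brio-1), 45,150 (Brio-2), 42,720 (Vantage-4)
The (k+1)-th unit-bid is $37,225.
Allocation: Brio 2, Vantage 4.

Brio 2, Vantage 4; clearing price $37,225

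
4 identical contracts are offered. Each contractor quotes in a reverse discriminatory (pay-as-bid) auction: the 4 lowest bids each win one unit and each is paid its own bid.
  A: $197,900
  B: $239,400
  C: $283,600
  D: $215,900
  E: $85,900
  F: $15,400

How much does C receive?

Bids ranked low→high: 15,400 (F), 85,900 (E), 197,900 (A), 215,900 (D), 239,400 (B), 283,600 (C)
Lowest 4: F, E, A, D.
C does not win → $0.

C is paid $0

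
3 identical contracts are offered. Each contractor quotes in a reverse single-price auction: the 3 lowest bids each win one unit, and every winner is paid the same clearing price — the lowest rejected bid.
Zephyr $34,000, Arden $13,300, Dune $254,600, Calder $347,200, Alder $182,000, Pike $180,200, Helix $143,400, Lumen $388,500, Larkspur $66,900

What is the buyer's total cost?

Total cost: $430,200

Sorting: 13,300 (Arden), 34,000 (Zephyr), 66,900 (Larkspur), 143,400 (Helix), 180,200 (Pike), …
The 3 lowest are Arden, Zephyr, Larkspur.
Clearing price = lowest rejected bid = $143,400.
Total cost = 3 × $143,400 = $430,200.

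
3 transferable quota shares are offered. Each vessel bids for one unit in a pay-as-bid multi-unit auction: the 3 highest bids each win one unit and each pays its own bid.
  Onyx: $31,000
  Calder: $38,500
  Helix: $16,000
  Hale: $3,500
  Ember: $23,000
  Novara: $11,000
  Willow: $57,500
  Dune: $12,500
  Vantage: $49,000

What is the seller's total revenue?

Sorting: 57,500 (Willow), 49,000 (Vantage), 38,500 (Calder), 31,000 (Onyx), 23,000 (Ember), …
Winners (3 units): Willow, Vantage, Calder.
Total revenue = 57,500 + 49,000 + 38,500 = $145,000.

Total revenue: $145,000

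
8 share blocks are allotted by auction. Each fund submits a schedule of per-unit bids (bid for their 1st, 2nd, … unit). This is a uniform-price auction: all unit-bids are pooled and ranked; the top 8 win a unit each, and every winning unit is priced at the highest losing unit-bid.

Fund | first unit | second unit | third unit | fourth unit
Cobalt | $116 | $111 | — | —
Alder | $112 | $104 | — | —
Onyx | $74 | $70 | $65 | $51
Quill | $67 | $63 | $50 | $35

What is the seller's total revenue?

Merging the schedules and taking the best 8: 116 (Cobalt-1), 112 (Alder-1), 111 (Cobalt-2), 104 (Alder-2), 74 (Onyx-1), 70 (Onyx-2), 67 (Quill-1), 65 (Onyx-3)
Highest rejected unit-bid = $63.
Allocation: Alder 2, Cobalt 2, Onyx 3, Quill 1. Every unit priced at $63.
Revenue = 8 × 63 = $504.

Total revenue: $504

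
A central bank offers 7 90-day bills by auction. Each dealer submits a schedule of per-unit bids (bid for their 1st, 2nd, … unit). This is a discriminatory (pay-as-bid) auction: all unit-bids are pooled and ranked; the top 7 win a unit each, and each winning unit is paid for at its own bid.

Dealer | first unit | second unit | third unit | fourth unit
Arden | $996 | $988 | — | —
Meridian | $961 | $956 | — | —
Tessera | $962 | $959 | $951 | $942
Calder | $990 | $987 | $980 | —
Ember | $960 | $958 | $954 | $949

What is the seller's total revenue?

Total revenue: $6,864

Merging the schedules and taking the best 7: 996 (Arden-1), 990 (Calder-1), 988 (Arden-2), 987 (Calder-2), 980 (Calder-3), 962 (Tessera-1), 961 (Meridian-1)
Next rejected bid: $960 (not a price — pay-as-bid).
Each winning unit pays its own bid.
Revenue = 996 + 990 + 988 + 987 + 980 + 962 + 961 = $6,864.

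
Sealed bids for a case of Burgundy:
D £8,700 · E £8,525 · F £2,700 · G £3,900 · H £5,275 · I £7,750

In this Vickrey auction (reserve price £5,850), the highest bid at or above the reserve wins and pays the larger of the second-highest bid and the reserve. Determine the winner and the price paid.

Sorting bids: 8,700 (D) > 8,525 (E) > 7,750 (I) > 5,275 (H) > 3,900 (G) > 2,700 (F)
D has the top bid at or above the reserve (£8,700).
max(second-highest £8,525, reserve £5,850) = £8,525; the reserve does not bind.

D pays £8,525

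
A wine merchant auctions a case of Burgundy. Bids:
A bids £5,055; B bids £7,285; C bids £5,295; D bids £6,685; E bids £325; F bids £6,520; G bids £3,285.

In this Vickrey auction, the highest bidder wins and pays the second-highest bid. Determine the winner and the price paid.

B pays £6,685

Vickrey auction: the highest bidder wins and pays the second-highest bid.
Bids in order: 7,285 (B) > 6,685 (D) > 6,520 (F) > 5,295 (C) > 5,055 (A) > 3,285 (G) > …
B is highest; pays the second-highest bid, £6,685.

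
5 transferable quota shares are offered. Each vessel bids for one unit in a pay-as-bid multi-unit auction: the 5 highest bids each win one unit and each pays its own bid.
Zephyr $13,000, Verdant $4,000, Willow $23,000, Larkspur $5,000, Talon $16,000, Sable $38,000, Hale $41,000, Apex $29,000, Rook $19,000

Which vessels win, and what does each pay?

Hale $41,000, Sable $38,000, Apex $29,000, Willow $23,000, Rook $19,000

Sorting: 41,000 (Hale), 38,000 (Sable), 29,000 (Apex), 23,000 (Willow), 19,000 (Rook), 16,000 (Talon), 13,000 (Zephyr), …
Winners (5 units): Hale, Sable, Apex, Willow, Rook.
Each winner pays its own bid: Hale $41,000, Sable $38,000, Apex $29,000, Willow $23,000, Rook $19,000.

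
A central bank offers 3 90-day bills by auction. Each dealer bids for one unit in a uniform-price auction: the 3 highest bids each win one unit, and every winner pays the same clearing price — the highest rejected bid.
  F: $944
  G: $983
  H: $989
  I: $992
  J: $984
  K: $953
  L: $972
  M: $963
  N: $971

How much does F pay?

F pays $0

Ordering the bids: 992 (I), 989 (H), 984 (J), 983 (G), 972 (L), …
The 3 highest are I, H, J.
Highest unsuccessful bid: $983 → clearing price.
F does not win → pays $0.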